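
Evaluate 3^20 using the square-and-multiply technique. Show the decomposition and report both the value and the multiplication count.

Computing 3^20 by squaring (build up from 3^1; each line after the first costs one multiplication):

3^1 = 3
3^2 = (3^1)^2 = 3^2 = 9
3^4 = (3^2)^2 = 9^2 = 81
3^5 = 3 * 3^4 = 3 * 81 = 243
3^10 = (3^5)^2 = 243^2 = 59049
3^20 = (3^10)^2 = 59049^2 = 3486784401

Result: 3486784401
Multiplications needed: 5 (5 lines after 3^1)

3^20 = 3486784401. Using exponentiation by squaring, this requires 5 multiplications. The key idea: if the exponent is even, square the half-power; if odd, multiply by the base once.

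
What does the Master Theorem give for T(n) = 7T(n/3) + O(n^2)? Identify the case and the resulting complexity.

Master Theorem for T(n) = 7T(n/3) + O(n^2):

a = 7, b = 3, c = 2
log_b(a) = log_3(7) = 1.7712

Case 3: c = 2 > log_3(7) = 1.7712
T(n) = O(n^2) = O(n^2)

For T(n) = 7T(n/3) + O(n^2): log_3(7) = 1.7712. This is Case 3 of the Master Theorem (c > log_b(a), work dominated by root), giving O(n^2).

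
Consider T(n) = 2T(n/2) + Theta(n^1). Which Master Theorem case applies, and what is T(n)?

Master Theorem for T(n) = 2T(n/2) + O(n^1):

a = 2, b = 2, c = 1
log_b(a) = log_2(2) = 1.0000

Case 2: c = 1 = log_2(2) = 1.0000
T(n) = O(n^1 log n) = O(n log n)

For T(n) = 2T(n/2) + O(n^1): log_2(2) = 1.0000. This is Case 2 of the Master Theorem (c = log_b(a), equal work at all levels), giving O(n log n).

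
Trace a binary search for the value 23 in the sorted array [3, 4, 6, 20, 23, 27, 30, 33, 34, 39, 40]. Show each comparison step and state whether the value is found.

Binary search for 23 in [3, 4, 6, 20, 23, 27, 30, 33, 34, 39, 40]:

lo=0, hi=10, mid=5, arr[mid]=27 -> 27 > 23, search left half
lo=0, hi=4, mid=2, arr[mid]=6 -> 6 < 23, search right half
lo=3, hi=4, mid=3, arr[mid]=20 -> 20 < 23, search right half
lo=4, hi=4, mid=4, arr[mid]=23 -> Found target at index 4!

Binary search finds 23 at index 4 after 4 comparisons. The search repeatedly halves the search space by comparing with the middle element.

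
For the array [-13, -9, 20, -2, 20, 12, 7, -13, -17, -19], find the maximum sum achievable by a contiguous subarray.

Using Kadane's algorithm on [-13, -9, 20, -2, 20, 12, 7, -13, -17, -19]:

Scanning through the array:
Position 1 (value -9): max_ending_here = -9, max_so_far = -9
Position 2 (value 20): max_ending_here = 20, max_so_far = 20
Position 3 (value -2): max_ending_here = 18, max_so_far = 20
Position 4 (value 20): max_ending_here = 38, max_so_far = 38
Position 5 (value 12): max_ending_here = 50, max_so_far = 50
Position 6 (value 7): max_ending_here = 57, max_so_far = 57
Position 7 (value -13): max_ending_here = 44, max_so_far = 57
Position 8 (value -17): max_ending_here = 27, max_so_far = 57
Position 9 (value -19): max_ending_here = 8, max_so_far = 57

Maximum subarray: [20, -2, 20, 12, 7]
Maximum sum: 57

The maximum subarray is [20, -2, 20, 12, 7] with sum 57. This subarray runs from index 2 to index 6.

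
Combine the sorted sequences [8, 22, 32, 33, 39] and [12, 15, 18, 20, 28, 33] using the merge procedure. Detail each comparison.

Merging process:

Compare 8 vs 12: take 8 from left. Merged: [8]
Compare 22 vs 12: take 12 from right. Merged: [8, 12]
Compare 22 vs 15: take 15 from right. Merged: [8, 12, 15]
Compare 22 vs 18: take 18 from right. Merged: [8, 12, 15, 18]
Compare 22 vs 20: take 20 from right. Merged: [8, 12, 15, 18, 20]
Compare 22 vs 28: take 22 from left. Merged: [8, 12, 15, 18, 20, 22]
Compare 32 vs 28: take 28 from right. Merged: [8, 12, 15, 18, 20, 22, 28]
Compare 32 vs 33: take 32 from left. Merged: [8, 12, 15, 18, 20, 22, 28, 32]
Compare 33 vs 33: take 33 from left. Merged: [8, 12, 15, 18, 20, 22, 28, 32, 33]
Compare 39 vs 33: take 33 from right. Merged: [8, 12, 15, 18, 20, 22, 28, 32, 33, 33]
Append remaining from left: [39]. Merged: [8, 12, 15, 18, 20, 22, 28, 32, 33, 33, 39]

Final merged array: [8, 12, 15, 18, 20, 22, 28, 32, 33, 33, 39]
Total comparisons: 10

The merged array is [8, 12, 15, 18, 20, 22, 28, 32, 33, 33, 39], requiring 10 comparisons. The merge step runs in O(n) time where n is the total number of elements.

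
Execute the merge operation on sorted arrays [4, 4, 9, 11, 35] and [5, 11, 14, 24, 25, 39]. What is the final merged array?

Merging process:

Compare 4 vs 5: take 4 from left. Merged: [4]
Compare 4 vs 5: take 4 from left. Merged: [4, 4]
Compare 9 vs 5: take 5 from right. Merged: [4, 4, 5]
Compare 9 vs 11: take 9 from left. Merged: [4, 4, 5, 9]
Compare 11 vs 11: take 11 from left. Merged: [4, 4, 5, 9, 11]
Compare 35 vs 11: take 11 from right. Merged: [4, 4, 5, 9, 11, 11]
Compare 35 vs 14: take 14 from right. Merged: [4, 4, 5, 9, 11, 11, 14]
Compare 35 vs 24: take 24 from right. Merged: [4, 4, 5, 9, 11, 11, 14, 24]
Compare 35 vs 25: take 25 from right. Merged: [4, 4, 5, 9, 11, 11, 14, 24, 25]
Compare 35 vs 39: take 35 from left. Merged: [4, 4, 5, 9, 11, 11, 14, 24, 25, 35]
Append remaining from right: [39]. Merged: [4, 4, 5, 9, 11, 11, 14, 24, 25, 35, 39]

Final merged array: [4, 4, 5, 9, 11, 11, 14, 24, 25, 35, 39]
Total comparisons: 10

The merged array is [4, 4, 5, 9, 11, 11, 14, 24, 25, 35, 39], requiring 10 comparisons. The merge step runs in O(n) time where n is the total number of elements.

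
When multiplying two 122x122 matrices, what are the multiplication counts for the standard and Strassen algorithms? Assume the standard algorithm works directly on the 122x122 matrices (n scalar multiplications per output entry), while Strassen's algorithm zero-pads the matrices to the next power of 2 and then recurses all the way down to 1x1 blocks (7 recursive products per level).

Matrix multiplication for 122x122 matrices:

Strassen's algorithm requires power-of-2 dimensions. Pad 122x122 to 128x128 (next power of 2).

Standard algorithm: 122^3 = 1815848 multiplications
Strassen's algorithm: 7^(log2(128)) = 7^7 = 823543 multiplications
Savings: 1815848 - 823543 = 992305 multiplications

Standard: 1815848 multiplications (122^3). Strassen: 823543 multiplications (7^7, after padding to 128x128). Strassen reduces 8 recursive multiplications to 7 at each level.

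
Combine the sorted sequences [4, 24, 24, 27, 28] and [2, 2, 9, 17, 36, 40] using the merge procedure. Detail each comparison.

Merging process:

Compare 4 vs 2: take 2 from right. Merged: [2]
Compare 4 vs 2: take 2 from right. Merged: [2, 2]
Compare 4 vs 9: take 4 from left. Merged: [2, 2, 4]
Compare 24 vs 9: take 9 from right. Merged: [2, 2, 4, 9]
Compare 24 vs 17: take 17 from right. Merged: [2, 2, 4, 9, 17]
Compare 24 vs 36: take 24 from left. Merged: [2, 2, 4, 9, 17, 24]
Compare 24 vs 36: take 24 from left. Merged: [2, 2, 4, 9, 17, 24, 24]
Compare 27 vs 36: take 27 from left. Merged: [2, 2, 4, 9, 17, 24, 24, 27]
Compare 28 vs 36: take 28 from left. Merged: [2, 2, 4, 9, 17, 24, 24, 27, 28]
Append remaining from right: [36, 40]. Merged: [2, 2, 4, 9, 17, 24, 24, 27, 28, 36, 40]

Final merged array: [2, 2, 4, 9, 17, 24, 24, 27, 28, 36, 40]
Total comparisons: 9

The merged array is [2, 2, 4, 9, 17, 24, 24, 27, 28, 36, 40], requiring 9 comparisons. The merge step runs in O(n) time where n is the total number of elements.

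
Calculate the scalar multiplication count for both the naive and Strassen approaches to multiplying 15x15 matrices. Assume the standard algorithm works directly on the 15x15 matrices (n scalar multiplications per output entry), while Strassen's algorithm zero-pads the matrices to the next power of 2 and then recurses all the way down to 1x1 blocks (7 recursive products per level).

Matrix multiplication for 15x15 matrices:

Strassen's algorithm requires power-of-2 dimensions. Pad 15x15 to 16x16 (next power of 2).

Standard algorithm: 15^3 = 3375 multiplications
Strassen's algorithm: 7^(log2(16)) = 7^4 = 2401 multiplications
Savings: 3375 - 2401 = 974 multiplications

Standard: 3375 multiplications (15^3). Strassen: 2401 multiplications (7^4, after padding to 16x16). Strassen reduces 8 recursive multiplications to 7 at each level.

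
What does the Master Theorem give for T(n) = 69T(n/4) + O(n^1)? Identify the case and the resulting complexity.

Master Theorem for T(n) = 69T(n/4) + O(n^1):

a = 69, b = 4, c = 1
log_b(a) = log_4(69) = 3.0543

Case 1: c = 1 < log_4(69) = 3.0543
T(n) = O(n^(log_4 69))

For T(n) = 69T(n/4) + O(n^1): log_4(69) = 3.0543. This is Case 1 of the Master Theorem (c < log_b(a), work dominated by leaves), giving O(n^(log_4 69)).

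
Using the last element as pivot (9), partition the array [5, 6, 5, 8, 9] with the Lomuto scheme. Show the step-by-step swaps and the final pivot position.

Lomuto partition with pivot = 9:

Initial array: [5, 6, 5, 8, 9]

arr[0]=5 <= 9: swap with position 0, array becomes [5, 6, 5, 8, 9]
arr[1]=6 <= 9: swap with position 1, array becomes [5, 6, 5, 8, 9]
arr[2]=5 <= 9: swap with position 2, array becomes [5, 6, 5, 8, 9]
arr[3]=8 <= 9: swap with position 3, array becomes [5, 6, 5, 8, 9]

Place pivot at position 4: [5, 6, 5, 8, 9]
Pivot position: 4

After partitioning with pivot 9, the array becomes [5, 6, 5, 8, 9]. The pivot is placed at index 4. All elements to the left of the pivot are <= 9, and all elements to the right are > 9.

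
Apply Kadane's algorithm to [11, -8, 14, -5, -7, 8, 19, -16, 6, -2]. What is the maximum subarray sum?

Using Kadane's algorithm on [11, -8, 14, -5, -7, 8, 19, -16, 6, -2]:

Scanning through the array:
Position 1 (value -8): max_ending_here = 3, max_so_far = 11
Position 2 (value 14): max_ending_here = 17, max_so_far = 17
Position 3 (value -5): max_ending_here = 12, max_so_far = 17
Position 4 (value -7): max_ending_here = 5, max_so_far = 17
Position 5 (value 8): max_ending_here = 13, max_so_far = 17
Position 6 (value 19): max_ending_here = 32, max_so_far = 32
Position 7 (value -16): max_ending_here = 16, max_so_far = 32
Position 8 (value 6): max_ending_here = 22, max_so_far = 32
Position 9 (value -2): max_ending_here = 20, max_so_far = 32

Maximum subarray: [11, -8, 14, -5, -7, 8, 19]
Maximum sum: 32

The maximum subarray is [11, -8, 14, -5, -7, 8, 19] with sum 32. This subarray runs from index 0 to index 6.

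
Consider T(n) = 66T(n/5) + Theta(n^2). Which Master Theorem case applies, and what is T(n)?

Master Theorem for T(n) = 66T(n/5) + O(n^2):

a = 66, b = 5, c = 2
log_b(a) = log_5(66) = 2.6032

Case 1: c = 2 < log_5(66) = 2.6032
T(n) = O(n^(log_5 66))

For T(n) = 66T(n/5) + O(n^2): log_5(66) = 2.6032. This is Case 1 of the Master Theorem (c < log_b(a), work dominated by leaves), giving O(n^(log_5 66)).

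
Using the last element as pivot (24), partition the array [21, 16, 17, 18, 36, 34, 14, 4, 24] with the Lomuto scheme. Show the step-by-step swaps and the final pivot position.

Lomuto partition with pivot = 24:

Initial array: [21, 16, 17, 18, 36, 34, 14, 4, 24]

arr[0]=21 <= 24: swap with position 0, array becomes [21, 16, 17, 18, 36, 34, 14, 4, 24]
arr[1]=16 <= 24: swap with position 1, array becomes [21, 16, 17, 18, 36, 34, 14, 4, 24]
arr[2]=17 <= 24: swap with position 2, array becomes [21, 16, 17, 18, 36, 34, 14, 4, 24]
arr[3]=18 <= 24: swap with position 3, array becomes [21, 16, 17, 18, 36, 34, 14, 4, 24]
arr[4]=36 > 24: no swap
arr[5]=34 > 24: no swap
arr[6]=14 <= 24: swap with position 4, array becomes [21, 16, 17, 18, 14, 34, 36, 4, 24]
arr[7]=4 <= 24: swap with position 5, array becomes [21, 16, 17, 18, 14, 4, 36, 34, 24]

Place pivot at position 6: [21, 16, 17, 18, 14, 4, 24, 34, 36]
Pivot position: 6

After partitioning with pivot 24, the array becomes [21, 16, 17, 18, 14, 4, 24, 34, 36]. The pivot is placed at index 6. All elements to the left of the pivot are <= 24, and all elements to the right are > 24.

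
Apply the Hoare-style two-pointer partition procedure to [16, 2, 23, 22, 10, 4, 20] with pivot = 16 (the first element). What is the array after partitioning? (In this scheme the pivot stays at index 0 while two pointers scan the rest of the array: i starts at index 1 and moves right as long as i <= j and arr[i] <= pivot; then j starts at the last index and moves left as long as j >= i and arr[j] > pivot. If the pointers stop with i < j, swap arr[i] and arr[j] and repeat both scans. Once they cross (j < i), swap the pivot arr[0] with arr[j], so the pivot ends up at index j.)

Hoare-style two-pointer partition with pivot = 16:

Initial array: [16, 2, 23, 22, 10, 4, 20]

Pointers start at i = 1, j = 6.
i stops at index 2 (arr[2]=23 > 16), j stops at index 5 (arr[5]=4 <= 16): swap arr[2] and arr[5], array becomes [16, 2, 4, 22, 10, 23, 20]
i stops at index 3 (arr[3]=22 > 16), j stops at index 4 (arr[4]=10 <= 16): swap arr[3] and arr[4], array becomes [16, 2, 4, 10, 22, 23, 20]
i ends at 4, j ends at 3: the pointers have crossed (j < i), so scanning stops.

Swap pivot arr[0] with arr[3] to place pivot at position 3: [10, 2, 4, 16, 22, 23, 20]
Pivot position: 3

After partitioning with pivot 16, the array becomes [10, 2, 4, 16, 22, 23, 20]. The pivot is placed at index 3. All elements to the left of the pivot are <= 16, and all elements to the right are > 16.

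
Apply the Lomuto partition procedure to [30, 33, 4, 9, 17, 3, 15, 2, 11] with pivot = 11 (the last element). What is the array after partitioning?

Lomuto partition with pivot = 11:

Initial array: [30, 33, 4, 9, 17, 3, 15, 2, 11]

arr[0]=30 > 11: no swap
arr[1]=33 > 11: no swap
arr[2]=4 <= 11: swap with position 0, array becomes [4, 33, 30, 9, 17, 3, 15, 2, 11]
arr[3]=9 <= 11: swap with position 1, array becomes [4, 9, 30, 33, 17, 3, 15, 2, 11]
arr[4]=17 > 11: no swap
arr[5]=3 <= 11: swap with position 2, array becomes [4, 9, 3, 33, 17, 30, 15, 2, 11]
arr[6]=15 > 11: no swap
arr[7]=2 <= 11: swap with position 3, array becomes [4, 9, 3, 2, 17, 30, 15, 33, 11]

Place pivot at position 4: [4, 9, 3, 2, 11, 30, 15, 33, 17]
Pivot position: 4

After partitioning with pivot 11, the array becomes [4, 9, 3, 2, 11, 30, 15, 33, 17]. The pivot is placed at index 4. All elements to the left of the pivot are <= 11, and all elements to the right are > 11.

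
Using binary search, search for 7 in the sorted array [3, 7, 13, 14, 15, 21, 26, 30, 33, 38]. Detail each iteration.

Binary search for 7 in [3, 7, 13, 14, 15, 21, 26, 30, 33, 38]:

lo=0, hi=9, mid=4, arr[mid]=15 -> 15 > 7, search left half
lo=0, hi=3, mid=1, arr[mid]=7 -> Found target at index 1!

Binary search finds 7 at index 1 after 2 comparisons. The search repeatedly halves the search space by comparing with the middle element.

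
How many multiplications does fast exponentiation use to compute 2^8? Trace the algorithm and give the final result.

Computing 2^8 by squaring (build up from 2^1; each line after the first costs one multiplication):

2^1 = 2
2^2 = (2^1)^2 = 2^2 = 4
2^4 = (2^2)^2 = 4^2 = 16
2^8 = (2^4)^2 = 16^2 = 256

Result: 256
Multiplications needed: 3 (3 lines after 2^1)

2^8 = 256. Using exponentiation by squaring, this requires 3 multiplications. The key idea: if the exponent is even, square the half-power; if odd, multiply by the base once.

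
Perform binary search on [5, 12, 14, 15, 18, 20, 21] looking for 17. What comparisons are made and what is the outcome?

Binary search for 17 in [5, 12, 14, 15, 18, 20, 21]:

lo=0, hi=6, mid=3, arr[mid]=15 -> 15 < 17, search right half
lo=4, hi=6, mid=5, arr[mid]=20 -> 20 > 17, search left half
lo=4, hi=4, mid=4, arr[mid]=18 -> 18 > 17, search left half
lo=4 > hi=3, target 17 not found

Binary search determines that 17 is not in the array after 3 comparisons. The search space was exhausted without finding the target.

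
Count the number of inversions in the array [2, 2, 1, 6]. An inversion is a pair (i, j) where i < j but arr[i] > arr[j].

Finding inversions in [2, 2, 1, 6]:

(0, 2): arr[0]=2 > arr[2]=1
(1, 2): arr[1]=2 > arr[2]=1

Total inversions: 2

The array has 2 inversion(s): (0,2), (1,2). Each pair (i,j) satisfies i < j and arr[i] > arr[j].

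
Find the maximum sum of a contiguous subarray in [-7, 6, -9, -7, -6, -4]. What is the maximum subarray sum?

Using Kadane's algorithm on [-7, 6, -9, -7, -6, -4]:

Scanning through the array:
Position 1 (value 6): max_ending_here = 6, max_so_far = 6
Position 2 (value -9): max_ending_here = -3, max_so_far = 6
Position 3 (value -7): max_ending_here = -7, max_so_far = 6
Position 4 (value -6): max_ending_here = -6, max_so_far = 6
Position 5 (value -4): max_ending_here = -4, max_so_far = 6

Maximum subarray: [6]
Maximum sum: 6

The maximum subarray is [6] with sum 6. This subarray runs from index 1 to index 1.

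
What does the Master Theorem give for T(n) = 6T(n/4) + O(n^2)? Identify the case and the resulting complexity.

Master Theorem for T(n) = 6T(n/4) + O(n^2):

a = 6, b = 4, c = 2
log_b(a) = log_4(6) = 1.2925

Case 3: c = 2 > log_4(6) = 1.2925
T(n) = O(n^2) = O(n^2)

For T(n) = 6T(n/4) + O(n^2): log_4(6) = 1.2925. This is Case 3 of the Master Theorem (c > log_b(a), work dominated by root), giving O(n^2).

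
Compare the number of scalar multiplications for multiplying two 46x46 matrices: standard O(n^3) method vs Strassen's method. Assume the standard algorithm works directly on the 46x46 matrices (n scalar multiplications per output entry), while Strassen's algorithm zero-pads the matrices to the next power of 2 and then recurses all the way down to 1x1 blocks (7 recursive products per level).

Matrix multiplication for 46x46 matrices:

Strassen's algorithm requires power-of-2 dimensions. Pad 46x46 to 64x64 (next power of 2).

Standard algorithm: 46^3 = 97336 multiplications
Strassen's algorithm: 7^(log2(64)) = 7^6 = 117649 multiplications
Difference: 97336 - 117649 = -20313 (Strassen uses MORE here due to padding overhead — for small or just-over-power-of-2 n, padding can outweigh the per-level savings)

Standard: 97336 multiplications (46^3). Strassen: 117649 multiplications (7^6, after padding to 64x64). Strassen reduces 8 recursive multiplications to 7 at each level.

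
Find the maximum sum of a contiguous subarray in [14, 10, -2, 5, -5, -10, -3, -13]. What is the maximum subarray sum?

Using Kadane's algorithm on [14, 10, -2, 5, -5, -10, -3, -13]:

Scanning through the array:
Position 1 (value 10): max_ending_here = 24, max_so_far = 24
Position 2 (value -2): max_ending_here = 22, max_so_far = 24
Position 3 (value 5): max_ending_here = 27, max_so_far = 27
Position 4 (value -5): max_ending_here = 22, max_so_far = 27
Position 5 (value -10): max_ending_here = 12, max_so_far = 27
Position 6 (value -3): max_ending_here = 9, max_so_far = 27
Position 7 (value -13): max_ending_here = -4, max_so_far = 27

Maximum subarray: [14, 10, -2, 5]
Maximum sum: 27

The maximum subarray is [14, 10, -2, 5] with sum 27. This subarray runs from index 0 to index 3.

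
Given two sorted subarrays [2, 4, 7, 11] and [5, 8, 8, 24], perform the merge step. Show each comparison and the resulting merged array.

Merging process:

Compare 2 vs 5: take 2 from left. Merged: [2]
Compare 4 vs 5: take 4 from left. Merged: [2, 4]
Compare 7 vs 5: take 5 from right. Merged: [2, 4, 5]
Compare 7 vs 8: take 7 from left. Merged: [2, 4, 5, 7]
Compare 11 vs 8: take 8 from right. Merged: [2, 4, 5, 7, 8]
Compare 11 vs 8: take 8 from right. Merged: [2, 4, 5, 7, 8, 8]
Compare 11 vs 24: take 11 from left. Merged: [2, 4, 5, 7, 8, 8, 11]
Append remaining from right: [24]. Merged: [2, 4, 5, 7, 8, 8, 11, 24]

Final merged array: [2, 4, 5, 7, 8, 8, 11, 24]
Total comparisons: 7

The merged array is [2, 4, 5, 7, 8, 8, 11, 24], requiring 7 comparisons. The merge step runs in O(n) time where n is the total number of elements.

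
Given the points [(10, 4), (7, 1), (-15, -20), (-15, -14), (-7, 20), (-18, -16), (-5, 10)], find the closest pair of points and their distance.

Computing all pairwise distances among 7 points:

d((10, 4), (7, 1)) = 4.2426
d((10, 4), (-15, -20)) = 34.6554
d((10, 4), (-15, -14)) = 30.8058
d((10, 4), (-7, 20)) = 23.3452
d((10, 4), (-18, -16)) = 34.4093
d((10, 4), (-5, 10)) = 16.1555
d((7, 1), (-15, -20)) = 30.4138
d((7, 1), (-15, -14)) = 26.6271
d((7, 1), (-7, 20)) = 23.6008
d((7, 1), (-18, -16)) = 30.2324
d((7, 1), (-5, 10)) = 15.0
d((-15, -20), (-15, -14)) = 6.0
d((-15, -20), (-7, 20)) = 40.7922
d((-15, -20), (-18, -16)) = 5.0
d((-15, -20), (-5, 10)) = 31.6228
d((-15, -14), (-7, 20)) = 34.9285
d((-15, -14), (-18, -16)) = 3.6056 <-- minimum
d((-15, -14), (-5, 10)) = 26.0
d((-7, 20), (-18, -16)) = 37.6431
d((-7, 20), (-5, 10)) = 10.198
d((-18, -16), (-5, 10)) = 29.0689

Closest pair: (-15, -14) and (-18, -16) with distance 3.6056

The closest pair is (-15, -14) and (-18, -16) with Euclidean distance 3.6056. For 7 points, brute-force pairwise comparison is shown above. For large n, the divide-and-conquer algorithm (sort by x, recurse on halves, check the dividing strip) achieves O(n log n).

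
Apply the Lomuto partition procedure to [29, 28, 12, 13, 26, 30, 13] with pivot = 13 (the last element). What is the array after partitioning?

Lomuto partition with pivot = 13:

Initial array: [29, 28, 12, 13, 26, 30, 13]

arr[0]=29 > 13: no swap
arr[1]=28 > 13: no swap
arr[2]=12 <= 13: swap with position 0, array becomes [12, 28, 29, 13, 26, 30, 13]
arr[3]=13 <= 13: swap with position 1, array becomes [12, 13, 29, 28, 26, 30, 13]
arr[4]=26 > 13: no swap
arr[5]=30 > 13: no swap

Place pivot at position 2: [12, 13, 13, 28, 26, 30, 29]
Pivot position: 2

After partitioning with pivot 13, the array becomes [12, 13, 13, 28, 26, 30, 29]. The pivot is placed at index 2. All elements to the left of the pivot are <= 13, and all elements to the right are > 13.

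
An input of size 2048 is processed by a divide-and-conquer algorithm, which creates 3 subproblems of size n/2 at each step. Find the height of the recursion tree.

For divide and conquer with division factor 2:

Problem sizes at each level:
Level 0: 2048
Level 1: 1024
Level 2: 512
Level 3: 256
Level 4: 128
Level 5: 64
Level 6: 32
Level 7: 16
Level 8: 8
Level 9: 4
Level 10: 2
Level 11: 1

The root is level 0 and the size-1 base case is level 11 (the tree spans levels 0 through 11, i.e. 12 levels counting the root), so the depth is the number of divisions: log_2(2048) = 11

The recursion tree depth is log_2(2048) = 11. At each level, the problem size is divided by 2, so it takes 11 divisions to reduce to a base case of size 1. The algorithm makes 3 recursive calls at each level.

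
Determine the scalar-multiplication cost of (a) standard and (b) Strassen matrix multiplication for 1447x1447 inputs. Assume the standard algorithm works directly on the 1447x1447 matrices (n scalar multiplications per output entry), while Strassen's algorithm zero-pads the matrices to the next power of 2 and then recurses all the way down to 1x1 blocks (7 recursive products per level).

Matrix multiplication for 1447x1447 matrices:

Strassen's algorithm requires power-of-2 dimensions. Pad 1447x1447 to 2048x2048 (next power of 2).

Standard algorithm: 1447^3 = 3029741623 multiplications
Strassen's algorithm: 7^(log2(2048)) = 7^11 = 1977326743 multiplications
Savings: 3029741623 - 1977326743 = 1052414880 multiplications

Standard: 3029741623 multiplications (1447^3). Strassen: 1977326743 multiplications (7^11, after padding to 2048x2048). Strassen reduces 8 recursive multiplications to 7 at each level.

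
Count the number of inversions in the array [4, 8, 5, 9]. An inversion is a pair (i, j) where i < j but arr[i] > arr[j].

Finding inversions in [4, 8, 5, 9]:

(1, 2): arr[1]=8 > arr[2]=5

Total inversions: 1

The array has 1 inversion(s): (1,2). Each pair (i,j) satisfies i < j and arr[i] > arr[j].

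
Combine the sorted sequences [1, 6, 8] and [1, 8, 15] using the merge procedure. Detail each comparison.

Merging process:

Compare 1 vs 1: take 1 from left. Merged: [1]
Compare 6 vs 1: take 1 from right. Merged: [1, 1]
Compare 6 vs 8: take 6 from left. Merged: [1, 1, 6]
Compare 8 vs 8: take 8 from left. Merged: [1, 1, 6, 8]
Append remaining from right: [8, 15]. Merged: [1, 1, 6, 8, 8, 15]

Final merged array: [1, 1, 6, 8, 8, 15]
Total comparisons: 4

The merged array is [1, 1, 6, 8, 8, 15], requiring 4 comparisons. The merge step runs in O(n) time where n is the total number of elements.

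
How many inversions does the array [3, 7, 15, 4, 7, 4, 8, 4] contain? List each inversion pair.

Finding inversions in [3, 7, 15, 4, 7, 4, 8, 4]:

(1, 3): arr[1]=7 > arr[3]=4
(1, 5): arr[1]=7 > arr[5]=4
(1, 7): arr[1]=7 > arr[7]=4
(2, 3): arr[2]=15 > arr[3]=4
(2, 4): arr[2]=15 > arr[4]=7
(2, 5): arr[2]=15 > arr[5]=4
(2, 6): arr[2]=15 > arr[6]=8
(2, 7): arr[2]=15 > arr[7]=4
(4, 5): arr[4]=7 > arr[5]=4
(4, 7): arr[4]=7 > arr[7]=4
(6, 7): arr[6]=8 > arr[7]=4

Total inversions: 11

The array has 11 inversion(s): (1,3), (1,5), (1,7), (2,3), (2,4), (2,5), (2,6), (2,7), (4,5), (4,7), (6,7). Each pair (i,j) satisfies i < j and arr[i] > arr[j].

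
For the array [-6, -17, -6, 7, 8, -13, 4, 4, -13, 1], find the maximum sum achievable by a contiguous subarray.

Using Kadane's algorithm on [-6, -17, -6, 7, 8, -13, 4, 4, -13, 1]:

Scanning through the array:
Position 1 (value -17): max_ending_here = -17, max_so_far = -6
Position 2 (value -6): max_ending_here = -6, max_so_far = -6
Position 3 (value 7): max_ending_here = 7, max_so_far = 7
Position 4 (value 8): max_ending_here = 15, max_so_far = 15
Position 5 (value -13): max_ending_here = 2, max_so_far = 15
Position 6 (value 4): max_ending_here = 6, max_so_far = 15
Position 7 (value 4): max_ending_here = 10, max_so_far = 15
Position 8 (value -13): max_ending_here = -3, max_so_far = 15
Position 9 (value 1): max_ending_here = 1, max_so_far = 15

Maximum subarray: [7, 8]
Maximum sum: 15

The maximum subarray is [7, 8] with sum 15. This subarray runs from index 3 to index 4.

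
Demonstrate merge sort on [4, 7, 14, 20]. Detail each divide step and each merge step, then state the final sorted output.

Merge sort trace:

Split: [4, 7, 14, 20] -> [4, 7] and [14, 20]
  Split: [4, 7] -> [4] and [7]
  Merge: [4] + [7] -> [4, 7]
  Split: [14, 20] -> [14] and [20]
  Merge: [14] + [20] -> [14, 20]
Merge: [4, 7] + [14, 20] -> [4, 7, 14, 20]

Final sorted array: [4, 7, 14, 20]

The merge sort proceeds by recursively splitting the array and merging sorted halves.
After all merges, the sorted array is [4, 7, 14, 20].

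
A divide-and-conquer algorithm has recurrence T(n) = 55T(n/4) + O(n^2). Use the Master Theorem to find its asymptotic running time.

Master Theorem for T(n) = 55T(n/4) + O(n^2):

a = 55, b = 4, c = 2
log_b(a) = log_4(55) = 2.8907

Case 1: c = 2 < log_4(55) = 2.8907
T(n) = O(n^(log_4 55))

For T(n) = 55T(n/4) + O(n^2): log_4(55) = 2.8907. This is Case 1 of the Master Theorem (c < log_b(a), work dominated by leaves), giving O(n^(log_4 55)).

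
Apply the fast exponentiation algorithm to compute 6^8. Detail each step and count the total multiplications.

Computing 6^8 by squaring (build up from 6^1; each line after the first costs one multiplication):

6^1 = 6
6^2 = (6^1)^2 = 6^2 = 36
6^4 = (6^2)^2 = 36^2 = 1296
6^8 = (6^4)^2 = 1296^2 = 1679616

Result: 1679616
Multiplications needed: 3 (3 lines after 6^1)

6^8 = 1679616. Using exponentiation by squaring, this requires 3 multiplications. The key idea: if the exponent is even, square the half-power; if odd, multiply by the base once.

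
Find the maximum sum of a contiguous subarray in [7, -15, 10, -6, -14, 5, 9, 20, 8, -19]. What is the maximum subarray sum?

Using Kadane's algorithm on [7, -15, 10, -6, -14, 5, 9, 20, 8, -19]:

Scanning through the array:
Position 1 (value -15): max_ending_here = -8, max_so_far = 7
Position 2 (value 10): max_ending_here = 10, max_so_far = 10
Position 3 (value -6): max_ending_here = 4, max_so_far = 10
Position 4 (value -14): max_ending_here = -10, max_so_far = 10
Position 5 (value 5): max_ending_here = 5, max_so_far = 10
Position 6 (value 9): max_ending_here = 14, max_so_far = 14
Position 7 (value 20): max_ending_here = 34, max_so_far = 34
Position 8 (value 8): max_ending_here = 42, max_so_far = 42
Position 9 (value -19): max_ending_here = 23, max_so_far = 42

Maximum subarray: [5, 9, 20, 8]
Maximum sum: 42

The maximum subarray is [5, 9, 20, 8] with sum 42. This subarray runs from index 5 to index 8.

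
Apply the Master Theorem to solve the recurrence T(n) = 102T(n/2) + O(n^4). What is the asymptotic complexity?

Master Theorem for T(n) = 102T(n/2) + O(n^4):

a = 102, b = 2, c = 4
log_b(a) = log_2(102) = 6.6724

Case 1: c = 4 < log_2(102) = 6.6724
T(n) = O(n^(log_2 102))

For T(n) = 102T(n/2) + O(n^4): log_2(102) = 6.6724. This is Case 1 of the Master Theorem (c < log_b(a), work dominated by leaves), giving O(n^(log_2 102)).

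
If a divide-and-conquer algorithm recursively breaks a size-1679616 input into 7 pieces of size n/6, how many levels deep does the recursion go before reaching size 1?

For divide and conquer with division factor 6:

Problem sizes at each level:
Level 0: 1679616
Level 1: 279936
Level 2: 46656
Level 3: 7776
Level 4: 1296
Level 5: 216
Level 6: 36
Level 7: 6
Level 8: 1

The root is level 0 and the size-1 base case is level 8 (the tree spans levels 0 through 8, i.e. 9 levels counting the root), so the depth is the number of divisions: log_6(1679616) = 8

The recursion tree depth is log_6(1679616) = 8. At each level, the problem size is divided by 6, so it takes 8 divisions to reduce to a base case of size 1. The algorithm makes 7 recursive calls at each level.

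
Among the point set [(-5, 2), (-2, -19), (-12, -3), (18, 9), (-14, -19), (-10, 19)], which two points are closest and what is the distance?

Computing all pairwise distances among 6 points:

d((-5, 2), (-2, -19)) = 21.2132
d((-5, 2), (-12, -3)) = 8.6023 <-- minimum
d((-5, 2), (18, 9)) = 24.0416
d((-5, 2), (-14, -19)) = 22.8473
d((-5, 2), (-10, 19)) = 17.72
d((-2, -19), (-12, -3)) = 18.868
d((-2, -19), (18, 9)) = 34.4093
d((-2, -19), (-14, -19)) = 12.0
d((-2, -19), (-10, 19)) = 38.833
d((-12, -3), (18, 9)) = 32.311
d((-12, -3), (-14, -19)) = 16.1245
d((-12, -3), (-10, 19)) = 22.0907
d((18, 9), (-14, -19)) = 42.5206
d((18, 9), (-10, 19)) = 29.7321
d((-14, -19), (-10, 19)) = 38.2099

Closest pair: (-5, 2) and (-12, -3) with distance 8.6023

The closest pair is (-5, 2) and (-12, -3) with Euclidean distance 8.6023. For 6 points, brute-force pairwise comparison is shown above. For large n, the divide-and-conquer algorithm (sort by x, recurse on halves, check the dividing strip) achieves O(n log n).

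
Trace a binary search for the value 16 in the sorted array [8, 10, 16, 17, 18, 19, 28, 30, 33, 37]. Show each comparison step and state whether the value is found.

Binary search for 16 in [8, 10, 16, 17, 18, 19, 28, 30, 33, 37]:

lo=0, hi=9, mid=4, arr[mid]=18 -> 18 > 16, search left half
lo=0, hi=3, mid=1, arr[mid]=10 -> 10 < 16, search right half
lo=2, hi=3, mid=2, arr[mid]=16 -> Found target at index 2!

Binary search finds 16 at index 2 after 3 comparisons. The search repeatedly halves the search space by comparing with the middle element.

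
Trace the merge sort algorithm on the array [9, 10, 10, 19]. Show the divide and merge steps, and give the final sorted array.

Merge sort trace:

Split: [9, 10, 10, 19] -> [9, 10] and [10, 19]
  Split: [9, 10] -> [9] and [10]
  Merge: [9] + [10] -> [9, 10]
  Split: [10, 19] -> [10] and [19]
  Merge: [10] + [19] -> [10, 19]
Merge: [9, 10] + [10, 19] -> [9, 10, 10, 19]

Final sorted array: [9, 10, 10, 19]

The merge sort proceeds by recursively splitting the array and merging sorted halves.
After all merges, the sorted array is [9, 10, 10, 19].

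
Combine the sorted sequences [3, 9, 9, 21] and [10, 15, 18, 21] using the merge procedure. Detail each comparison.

Merging process:

Compare 3 vs 10: take 3 from left. Merged: [3]
Compare 9 vs 10: take 9 from left. Merged: [3, 9]
Compare 9 vs 10: take 9 from left. Merged: [3, 9, 9]
Compare 21 vs 10: take 10 from right. Merged: [3, 9, 9, 10]
Compare 21 vs 15: take 15 from right. Merged: [3, 9, 9, 10, 15]
Compare 21 vs 18: take 18 from right. Merged: [3, 9, 9, 10, 15, 18]
Compare 21 vs 21: take 21 from left. Merged: [3, 9, 9, 10, 15, 18, 21]
Append remaining from right: [21]. Merged: [3, 9, 9, 10, 15, 18, 21, 21]

Final merged array: [3, 9, 9, 10, 15, 18, 21, 21]
Total comparisons: 7

The merged array is [3, 9, 9, 10, 15, 18, 21, 21], requiring 7 comparisons. The merge step runs in O(n) time where n is the total number of elements.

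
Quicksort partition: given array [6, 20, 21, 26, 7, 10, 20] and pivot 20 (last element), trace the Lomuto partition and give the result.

Lomuto partition with pivot = 20:

Initial array: [6, 20, 21, 26, 7, 10, 20]

arr[0]=6 <= 20: swap with position 0, array becomes [6, 20, 21, 26, 7, 10, 20]
arr[1]=20 <= 20: swap with position 1, array becomes [6, 20, 21, 26, 7, 10, 20]
arr[2]=21 > 20: no swap
arr[3]=26 > 20: no swap
arr[4]=7 <= 20: swap with position 2, array becomes [6, 20, 7, 26, 21, 10, 20]
arr[5]=10 <= 20: swap with position 3, array becomes [6, 20, 7, 10, 21, 26, 20]

Place pivot at position 4: [6, 20, 7, 10, 20, 26, 21]
Pivot position: 4

After partitioning with pivot 20, the array becomes [6, 20, 7, 10, 20, 26, 21]. The pivot is placed at index 4. All elements to the left of the pivot are <= 20, and all elements to the right are > 20.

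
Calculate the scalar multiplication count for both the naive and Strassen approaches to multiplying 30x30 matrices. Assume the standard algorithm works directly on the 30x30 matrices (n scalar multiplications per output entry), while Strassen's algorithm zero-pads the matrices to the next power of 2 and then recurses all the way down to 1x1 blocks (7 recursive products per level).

Matrix multiplication for 30x30 matrices:

Strassen's algorithm requires power-of-2 dimensions. Pad 30x30 to 32x32 (next power of 2).

Standard algorithm: 30^3 = 27000 multiplications
Strassen's algorithm: 7^(log2(32)) = 7^5 = 16807 multiplications
Savings: 27000 - 16807 = 10193 multiplications

Standard: 27000 multiplications (30^3). Strassen: 16807 multiplications (7^5, after padding to 32x32). Strassen reduces 8 recursive multiplications to 7 at each level.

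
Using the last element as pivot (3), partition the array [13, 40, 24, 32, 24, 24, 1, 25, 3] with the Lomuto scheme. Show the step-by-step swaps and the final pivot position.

Lomuto partition with pivot = 3:

Initial array: [13, 40, 24, 32, 24, 24, 1, 25, 3]

arr[0]=13 > 3: no swap
arr[1]=40 > 3: no swap
arr[2]=24 > 3: no swap
arr[3]=32 > 3: no swap
arr[4]=24 > 3: no swap
arr[5]=24 > 3: no swap
arr[6]=1 <= 3: swap with position 0, array becomes [1, 40, 24, 32, 24, 24, 13, 25, 3]
arr[7]=25 > 3: no swap

Place pivot at position 1: [1, 3, 24, 32, 24, 24, 13, 25, 40]
Pivot position: 1

After partitioning with pivot 3, the array becomes [1, 3, 24, 32, 24, 24, 13, 25, 40]. The pivot is placed at index 1. All elements to the left of the pivot are <= 3, and all elements to the right are > 3.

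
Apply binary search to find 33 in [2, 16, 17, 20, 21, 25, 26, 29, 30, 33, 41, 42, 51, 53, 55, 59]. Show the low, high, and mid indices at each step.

Binary search for 33 in [2, 16, 17, 20, 21, 25, 26, 29, 30, 33, 41, 42, 51, 53, 55, 59]:

lo=0, hi=15, mid=7, arr[mid]=29 -> 29 < 33, search right half
lo=8, hi=15, mid=11, arr[mid]=42 -> 42 > 33, search left half
lo=8, hi=10, mid=9, arr[mid]=33 -> Found target at index 9!

Binary search finds 33 at index 9 after 3 comparisons. The search repeatedly halves the search space by comparing with the middle element.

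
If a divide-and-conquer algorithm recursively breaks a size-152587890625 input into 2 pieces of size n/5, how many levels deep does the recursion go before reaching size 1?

For divide and conquer with division factor 5:

Problem sizes at each level:
Level 0: 152587890625
Level 1: 30517578125
Level 2: 6103515625
Level 3: 1220703125
Level 4: 244140625
Level 5: 48828125
Level 6: 9765625
Level 7: 1953125
Level 8: 390625
Level 9: 78125
Level 10: 15625
Level 11: 3125
Level 12: 625
Level 13: 125
Level 14: 25
Level 15: 5
Level 16: 1

The root is level 0 and the size-1 base case is level 16 (the tree spans levels 0 through 16, i.e. 17 levels counting the root), so the depth is the number of divisions: log_5(152587890625) = 16

The recursion tree depth is log_5(152587890625) = 16. At each level, the problem size is divided by 5, so it takes 16 divisions to reduce to a base case of size 1. The algorithm makes 2 recursive calls at each level.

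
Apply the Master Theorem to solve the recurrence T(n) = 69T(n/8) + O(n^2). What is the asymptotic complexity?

Master Theorem for T(n) = 69T(n/8) + O(n^2):

a = 69, b = 8, c = 2
log_b(a) = log_8(69) = 2.0362

Case 1: c = 2 < log_8(69) = 2.0362
T(n) = O(n^(log_8 69))

For T(n) = 69T(n/8) + O(n^2): log_8(69) = 2.0362. This is Case 1 of the Master Theorem (c < log_b(a), work dominated by leaves), giving O(n^(log_8 69)).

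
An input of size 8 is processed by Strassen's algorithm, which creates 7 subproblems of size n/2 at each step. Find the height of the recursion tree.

For divide and conquer with division factor 2:

Problem sizes at each level:
Level 0: 8
Level 1: 4
Level 2: 2
Level 3: 1

The root is level 0 and the size-1 base case is level 3 (the tree spans levels 0 through 3, i.e. 4 levels counting the root), so the depth is the number of divisions: log_2(8) = 3

The recursion tree depth is log_2(8) = 3. At each level, the problem size is divided by 2, so it takes 3 divisions to reduce to a base case of size 1. The algorithm makes 7 recursive calls at each level.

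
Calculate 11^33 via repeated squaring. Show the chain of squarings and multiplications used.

Computing 11^33 by squaring (build up from 11^1; each line after the first costs one multiplication):

11^1 = 11
11^2 = (11^1)^2 = 11^2 = 121
11^4 = (11^2)^2 = 121^2 = 14641
11^8 = (11^4)^2 = 14641^2 = 214358881
11^16 = (11^8)^2 = 214358881^2 = 45949729863572161
11^32 = (11^16)^2 = 45949729863572161^2 = 2111377674535255285545615254209921
11^33 = 11 * 11^32 = 11 * 2111377674535255285545615254209921 = 23225154419887808141001767796309131

Result: 23225154419887808141001767796309131
Multiplications needed: 6 (6 lines after 11^1)

11^33 = 23225154419887808141001767796309131. Using exponentiation by squaring, this requires 6 multiplications. The key idea: if the exponent is even, square the half-power; if odd, multiply by the base once.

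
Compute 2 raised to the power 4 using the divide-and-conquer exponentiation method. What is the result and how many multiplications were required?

Computing 2^4 by squaring (build up from 2^1; each line after the first costs one multiplication):

2^1 = 2
2^2 = (2^1)^2 = 2^2 = 4
2^4 = (2^2)^2 = 4^2 = 16

Result: 16
Multiplications needed: 2 (2 lines after 2^1)

2^4 = 16. Using exponentiation by squaring, this requires 2 multiplications. The key idea: if the exponent is even, square the half-power; if odd, multiply by the base once.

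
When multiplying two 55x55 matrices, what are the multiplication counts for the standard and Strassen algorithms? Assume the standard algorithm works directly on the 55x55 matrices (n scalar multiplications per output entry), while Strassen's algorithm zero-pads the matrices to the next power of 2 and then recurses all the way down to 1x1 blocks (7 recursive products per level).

Matrix multiplication for 55x55 matrices:

Strassen's algorithm requires power-of-2 dimensions. Pad 55x55 to 64x64 (next power of 2).

Standard algorithm: 55^3 = 166375 multiplications
Strassen's algorithm: 7^(log2(64)) = 7^6 = 117649 multiplications
Savings: 166375 - 117649 = 48726 multiplications

Standard: 166375 multiplications (55^3). Strassen: 117649 multiplications (7^6, after padding to 64x64). Strassen reduces 8 recursive multiplications to 7 at each level.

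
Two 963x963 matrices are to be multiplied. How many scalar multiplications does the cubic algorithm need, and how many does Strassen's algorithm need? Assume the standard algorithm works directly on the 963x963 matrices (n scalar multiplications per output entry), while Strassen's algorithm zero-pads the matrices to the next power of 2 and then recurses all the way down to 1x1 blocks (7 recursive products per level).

Matrix multiplication for 963x963 matrices:

Strassen's algorithm requires power-of-2 dimensions. Pad 963x963 to 1024x1024 (next power of 2).

Standard algorithm: 963^3 = 893056347 multiplications
Strassen's algorithm: 7^(log2(1024)) = 7^10 = 282475249 multiplications
Savings: 893056347 - 282475249 = 610581098 multiplications

Standard: 893056347 multiplications (963^3). Strassen: 282475249 multiplications (7^10, after padding to 1024x1024). Strassen reduces 8 recursive multiplications to 7 at each level.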